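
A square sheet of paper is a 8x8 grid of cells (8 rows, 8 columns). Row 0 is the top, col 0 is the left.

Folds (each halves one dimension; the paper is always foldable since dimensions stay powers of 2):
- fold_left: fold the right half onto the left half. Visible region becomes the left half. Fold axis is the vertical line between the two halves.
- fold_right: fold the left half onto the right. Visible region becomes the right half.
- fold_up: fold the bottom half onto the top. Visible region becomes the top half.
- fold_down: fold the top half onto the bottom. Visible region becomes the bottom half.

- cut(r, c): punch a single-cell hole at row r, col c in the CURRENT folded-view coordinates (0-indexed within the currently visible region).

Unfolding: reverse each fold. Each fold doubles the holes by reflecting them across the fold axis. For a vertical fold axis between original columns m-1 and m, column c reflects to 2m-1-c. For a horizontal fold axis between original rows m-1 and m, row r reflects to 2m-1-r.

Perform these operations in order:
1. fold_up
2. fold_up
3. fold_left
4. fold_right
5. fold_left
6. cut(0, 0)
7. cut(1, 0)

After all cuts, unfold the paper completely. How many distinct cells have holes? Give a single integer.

Op 1 fold_up: fold axis h@4; visible region now rows[0,4) x cols[0,8) = 4x8
Op 2 fold_up: fold axis h@2; visible region now rows[0,2) x cols[0,8) = 2x8
Op 3 fold_left: fold axis v@4; visible region now rows[0,2) x cols[0,4) = 2x4
Op 4 fold_right: fold axis v@2; visible region now rows[0,2) x cols[2,4) = 2x2
Op 5 fold_left: fold axis v@3; visible region now rows[0,2) x cols[2,3) = 2x1
Op 6 cut(0, 0): punch at orig (0,2); cuts so far [(0, 2)]; region rows[0,2) x cols[2,3) = 2x1
Op 7 cut(1, 0): punch at orig (1,2); cuts so far [(0, 2), (1, 2)]; region rows[0,2) x cols[2,3) = 2x1
Unfold 1 (reflect across v@3): 4 holes -> [(0, 2), (0, 3), (1, 2), (1, 3)]
Unfold 2 (reflect across v@2): 8 holes -> [(0, 0), (0, 1), (0, 2), (0, 3), (1, 0), (1, 1), (1, 2), (1, 3)]
Unfold 3 (reflect across v@4): 16 holes -> [(0, 0), (0, 1), (0, 2), (0, 3), (0, 4), (0, 5), (0, 6), (0, 7), (1, 0), (1, 1), (1, 2), (1, 3), (1, 4), (1, 5), (1, 6), (1, 7)]
Unfold 4 (reflect across h@2): 32 holes -> [(0, 0), (0, 1), (0, 2), (0, 3), (0, 4), (0, 5), (0, 6), (0, 7), (1, 0), (1, 1), (1, 2), (1, 3), (1, 4), (1, 5), (1, 6), (1, 7), (2, 0), (2, 1), (2, 2), (2, 3), (2, 4), (2, 5), (2, 6), (2, 7), (3, 0), (3, 1), (3, 2), (3, 3), (3, 4), (3, 5), (3, 6), (3, 7)]
Unfold 5 (reflect across h@4): 64 holes -> [(0, 0), (0, 1), (0, 2), (0, 3), (0, 4), (0, 5), (0, 6), (0, 7), (1, 0), (1, 1), (1, 2), (1, 3), (1, 4), (1, 5), (1, 6), (1, 7), (2, 0), (2, 1), (2, 2), (2, 3), (2, 4), (2, 5), (2, 6), (2, 7), (3, 0), (3, 1), (3, 2), (3, 3), (3, 4), (3, 5), (3, 6), (3, 7), (4, 0), (4, 1), (4, 2), (4, 3), (4, 4), (4, 5), (4, 6), (4, 7), (5, 0), (5, 1), (5, 2), (5, 3), (5, 4), (5, 5), (5, 6), (5, 7), (6, 0), (6, 1), (6, 2), (6, 3), (6, 4), (6, 5), (6, 6), (6, 7), (7, 0), (7, 1), (7, 2), (7, 3), (7, 4), (7, 5), (7, 6), (7, 7)]

Answer: 64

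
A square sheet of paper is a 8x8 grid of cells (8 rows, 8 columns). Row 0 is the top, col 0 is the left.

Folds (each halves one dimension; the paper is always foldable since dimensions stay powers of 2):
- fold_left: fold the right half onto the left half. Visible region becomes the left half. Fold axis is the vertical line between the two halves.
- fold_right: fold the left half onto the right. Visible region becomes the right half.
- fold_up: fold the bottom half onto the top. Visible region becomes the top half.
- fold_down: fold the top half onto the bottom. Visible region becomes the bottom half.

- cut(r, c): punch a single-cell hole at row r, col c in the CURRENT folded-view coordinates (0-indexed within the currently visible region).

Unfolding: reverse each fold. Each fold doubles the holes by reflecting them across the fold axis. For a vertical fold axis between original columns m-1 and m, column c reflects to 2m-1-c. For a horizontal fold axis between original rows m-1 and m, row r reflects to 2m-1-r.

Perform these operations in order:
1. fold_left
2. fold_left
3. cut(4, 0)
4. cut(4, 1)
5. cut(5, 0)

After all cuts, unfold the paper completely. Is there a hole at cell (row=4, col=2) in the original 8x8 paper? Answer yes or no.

Answer: yes

Derivation:
Op 1 fold_left: fold axis v@4; visible region now rows[0,8) x cols[0,4) = 8x4
Op 2 fold_left: fold axis v@2; visible region now rows[0,8) x cols[0,2) = 8x2
Op 3 cut(4, 0): punch at orig (4,0); cuts so far [(4, 0)]; region rows[0,8) x cols[0,2) = 8x2
Op 4 cut(4, 1): punch at orig (4,1); cuts so far [(4, 0), (4, 1)]; region rows[0,8) x cols[0,2) = 8x2
Op 5 cut(5, 0): punch at orig (5,0); cuts so far [(4, 0), (4, 1), (5, 0)]; region rows[0,8) x cols[0,2) = 8x2
Unfold 1 (reflect across v@2): 6 holes -> [(4, 0), (4, 1), (4, 2), (4, 3), (5, 0), (5, 3)]
Unfold 2 (reflect across v@4): 12 holes -> [(4, 0), (4, 1), (4, 2), (4, 3), (4, 4), (4, 5), (4, 6), (4, 7), (5, 0), (5, 3), (5, 4), (5, 7)]
Holes: [(4, 0), (4, 1), (4, 2), (4, 3), (4, 4), (4, 5), (4, 6), (4, 7), (5, 0), (5, 3), (5, 4), (5, 7)]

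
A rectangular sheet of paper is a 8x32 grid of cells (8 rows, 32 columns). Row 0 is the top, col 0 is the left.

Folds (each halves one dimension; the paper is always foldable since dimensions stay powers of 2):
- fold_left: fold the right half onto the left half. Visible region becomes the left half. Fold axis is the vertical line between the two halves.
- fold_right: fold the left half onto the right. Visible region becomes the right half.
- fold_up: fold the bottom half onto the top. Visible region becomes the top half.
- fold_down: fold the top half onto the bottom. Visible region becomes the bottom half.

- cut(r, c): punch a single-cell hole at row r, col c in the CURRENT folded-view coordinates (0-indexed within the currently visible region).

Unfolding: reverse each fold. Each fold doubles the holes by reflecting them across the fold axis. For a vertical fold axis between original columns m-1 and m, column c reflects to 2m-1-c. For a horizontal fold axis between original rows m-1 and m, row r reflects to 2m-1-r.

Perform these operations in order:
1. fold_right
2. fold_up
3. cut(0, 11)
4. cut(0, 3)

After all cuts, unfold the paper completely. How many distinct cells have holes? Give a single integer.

Answer: 8

Derivation:
Op 1 fold_right: fold axis v@16; visible region now rows[0,8) x cols[16,32) = 8x16
Op 2 fold_up: fold axis h@4; visible region now rows[0,4) x cols[16,32) = 4x16
Op 3 cut(0, 11): punch at orig (0,27); cuts so far [(0, 27)]; region rows[0,4) x cols[16,32) = 4x16
Op 4 cut(0, 3): punch at orig (0,19); cuts so far [(0, 19), (0, 27)]; region rows[0,4) x cols[16,32) = 4x16
Unfold 1 (reflect across h@4): 4 holes -> [(0, 19), (0, 27), (7, 19), (7, 27)]
Unfold 2 (reflect across v@16): 8 holes -> [(0, 4), (0, 12), (0, 19), (0, 27), (7, 4), (7, 12), (7, 19), (7, 27)]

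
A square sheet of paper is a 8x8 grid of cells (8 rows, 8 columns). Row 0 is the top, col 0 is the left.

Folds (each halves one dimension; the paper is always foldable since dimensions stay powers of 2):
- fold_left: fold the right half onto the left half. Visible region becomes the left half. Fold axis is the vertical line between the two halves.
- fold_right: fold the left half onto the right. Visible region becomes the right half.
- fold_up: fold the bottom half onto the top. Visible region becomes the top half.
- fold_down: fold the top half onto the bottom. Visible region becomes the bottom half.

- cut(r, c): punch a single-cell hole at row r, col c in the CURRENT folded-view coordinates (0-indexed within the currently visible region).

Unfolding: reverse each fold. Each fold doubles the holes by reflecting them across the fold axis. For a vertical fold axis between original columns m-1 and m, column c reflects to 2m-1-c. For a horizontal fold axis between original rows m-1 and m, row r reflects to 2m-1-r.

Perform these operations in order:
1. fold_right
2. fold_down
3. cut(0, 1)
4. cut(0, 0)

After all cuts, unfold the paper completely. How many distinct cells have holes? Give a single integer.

Answer: 8

Derivation:
Op 1 fold_right: fold axis v@4; visible region now rows[0,8) x cols[4,8) = 8x4
Op 2 fold_down: fold axis h@4; visible region now rows[4,8) x cols[4,8) = 4x4
Op 3 cut(0, 1): punch at orig (4,5); cuts so far [(4, 5)]; region rows[4,8) x cols[4,8) = 4x4
Op 4 cut(0, 0): punch at orig (4,4); cuts so far [(4, 4), (4, 5)]; region rows[4,8) x cols[4,8) = 4x4
Unfold 1 (reflect across h@4): 4 holes -> [(3, 4), (3, 5), (4, 4), (4, 5)]
Unfold 2 (reflect across v@4): 8 holes -> [(3, 2), (3, 3), (3, 4), (3, 5), (4, 2), (4, 3), (4, 4), (4, 5)]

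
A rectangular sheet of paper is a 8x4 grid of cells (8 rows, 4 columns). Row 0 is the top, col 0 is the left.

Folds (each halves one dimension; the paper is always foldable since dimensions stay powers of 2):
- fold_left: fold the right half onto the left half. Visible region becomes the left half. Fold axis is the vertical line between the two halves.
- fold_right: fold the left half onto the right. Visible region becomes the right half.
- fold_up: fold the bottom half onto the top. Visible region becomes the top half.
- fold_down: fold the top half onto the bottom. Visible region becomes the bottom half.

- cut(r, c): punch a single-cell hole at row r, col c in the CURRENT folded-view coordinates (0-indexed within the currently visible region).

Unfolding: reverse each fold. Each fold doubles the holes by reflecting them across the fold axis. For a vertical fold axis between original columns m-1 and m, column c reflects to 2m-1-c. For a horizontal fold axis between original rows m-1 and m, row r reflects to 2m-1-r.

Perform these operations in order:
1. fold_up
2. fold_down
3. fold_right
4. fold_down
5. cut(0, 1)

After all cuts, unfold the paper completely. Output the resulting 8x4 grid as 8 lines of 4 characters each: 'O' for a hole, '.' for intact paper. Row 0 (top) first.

Answer: O..O
O..O
O..O
O..O
O..O
O..O
O..O
O..O

Derivation:
Op 1 fold_up: fold axis h@4; visible region now rows[0,4) x cols[0,4) = 4x4
Op 2 fold_down: fold axis h@2; visible region now rows[2,4) x cols[0,4) = 2x4
Op 3 fold_right: fold axis v@2; visible region now rows[2,4) x cols[2,4) = 2x2
Op 4 fold_down: fold axis h@3; visible region now rows[3,4) x cols[2,4) = 1x2
Op 5 cut(0, 1): punch at orig (3,3); cuts so far [(3, 3)]; region rows[3,4) x cols[2,4) = 1x2
Unfold 1 (reflect across h@3): 2 holes -> [(2, 3), (3, 3)]
Unfold 2 (reflect across v@2): 4 holes -> [(2, 0), (2, 3), (3, 0), (3, 3)]
Unfold 3 (reflect across h@2): 8 holes -> [(0, 0), (0, 3), (1, 0), (1, 3), (2, 0), (2, 3), (3, 0), (3, 3)]
Unfold 4 (reflect across h@4): 16 holes -> [(0, 0), (0, 3), (1, 0), (1, 3), (2, 0), (2, 3), (3, 0), (3, 3), (4, 0), (4, 3), (5, 0), (5, 3), (6, 0), (6, 3), (7, 0), (7, 3)]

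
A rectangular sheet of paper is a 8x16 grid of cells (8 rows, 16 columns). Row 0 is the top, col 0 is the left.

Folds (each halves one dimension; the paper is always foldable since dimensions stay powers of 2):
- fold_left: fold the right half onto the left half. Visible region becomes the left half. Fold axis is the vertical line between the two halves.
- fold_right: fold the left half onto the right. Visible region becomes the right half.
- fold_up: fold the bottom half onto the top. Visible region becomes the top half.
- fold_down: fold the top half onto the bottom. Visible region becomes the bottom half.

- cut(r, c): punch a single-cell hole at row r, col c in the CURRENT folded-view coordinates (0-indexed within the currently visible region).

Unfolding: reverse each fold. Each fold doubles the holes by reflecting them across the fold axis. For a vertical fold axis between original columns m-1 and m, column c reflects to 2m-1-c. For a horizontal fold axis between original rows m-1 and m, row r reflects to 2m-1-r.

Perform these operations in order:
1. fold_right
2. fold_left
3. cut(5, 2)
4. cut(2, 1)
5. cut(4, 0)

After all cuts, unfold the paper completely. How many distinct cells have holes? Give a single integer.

Answer: 12

Derivation:
Op 1 fold_right: fold axis v@8; visible region now rows[0,8) x cols[8,16) = 8x8
Op 2 fold_left: fold axis v@12; visible region now rows[0,8) x cols[8,12) = 8x4
Op 3 cut(5, 2): punch at orig (5,10); cuts so far [(5, 10)]; region rows[0,8) x cols[8,12) = 8x4
Op 4 cut(2, 1): punch at orig (2,9); cuts so far [(2, 9), (5, 10)]; region rows[0,8) x cols[8,12) = 8x4
Op 5 cut(4, 0): punch at orig (4,8); cuts so far [(2, 9), (4, 8), (5, 10)]; region rows[0,8) x cols[8,12) = 8x4
Unfold 1 (reflect across v@12): 6 holes -> [(2, 9), (2, 14), (4, 8), (4, 15), (5, 10), (5, 13)]
Unfold 2 (reflect across v@8): 12 holes -> [(2, 1), (2, 6), (2, 9), (2, 14), (4, 0), (4, 7), (4, 8), (4, 15), (5, 2), (5, 5), (5, 10), (5, 13)]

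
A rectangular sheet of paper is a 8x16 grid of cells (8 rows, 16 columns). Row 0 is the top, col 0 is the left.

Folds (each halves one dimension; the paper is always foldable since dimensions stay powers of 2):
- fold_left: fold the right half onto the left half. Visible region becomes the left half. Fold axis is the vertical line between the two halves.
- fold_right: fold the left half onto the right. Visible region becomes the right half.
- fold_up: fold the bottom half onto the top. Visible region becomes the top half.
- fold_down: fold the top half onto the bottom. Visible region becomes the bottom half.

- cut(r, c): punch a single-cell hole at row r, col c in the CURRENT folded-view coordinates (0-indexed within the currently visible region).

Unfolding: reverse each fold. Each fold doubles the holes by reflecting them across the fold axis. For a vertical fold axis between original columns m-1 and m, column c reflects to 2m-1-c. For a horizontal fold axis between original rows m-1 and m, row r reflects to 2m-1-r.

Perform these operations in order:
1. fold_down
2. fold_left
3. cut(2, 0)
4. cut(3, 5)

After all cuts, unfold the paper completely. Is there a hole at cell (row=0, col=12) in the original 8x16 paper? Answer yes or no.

Op 1 fold_down: fold axis h@4; visible region now rows[4,8) x cols[0,16) = 4x16
Op 2 fold_left: fold axis v@8; visible region now rows[4,8) x cols[0,8) = 4x8
Op 3 cut(2, 0): punch at orig (6,0); cuts so far [(6, 0)]; region rows[4,8) x cols[0,8) = 4x8
Op 4 cut(3, 5): punch at orig (7,5); cuts so far [(6, 0), (7, 5)]; region rows[4,8) x cols[0,8) = 4x8
Unfold 1 (reflect across v@8): 4 holes -> [(6, 0), (6, 15), (7, 5), (7, 10)]
Unfold 2 (reflect across h@4): 8 holes -> [(0, 5), (0, 10), (1, 0), (1, 15), (6, 0), (6, 15), (7, 5), (7, 10)]
Holes: [(0, 5), (0, 10), (1, 0), (1, 15), (6, 0), (6, 15), (7, 5), (7, 10)]

Answer: no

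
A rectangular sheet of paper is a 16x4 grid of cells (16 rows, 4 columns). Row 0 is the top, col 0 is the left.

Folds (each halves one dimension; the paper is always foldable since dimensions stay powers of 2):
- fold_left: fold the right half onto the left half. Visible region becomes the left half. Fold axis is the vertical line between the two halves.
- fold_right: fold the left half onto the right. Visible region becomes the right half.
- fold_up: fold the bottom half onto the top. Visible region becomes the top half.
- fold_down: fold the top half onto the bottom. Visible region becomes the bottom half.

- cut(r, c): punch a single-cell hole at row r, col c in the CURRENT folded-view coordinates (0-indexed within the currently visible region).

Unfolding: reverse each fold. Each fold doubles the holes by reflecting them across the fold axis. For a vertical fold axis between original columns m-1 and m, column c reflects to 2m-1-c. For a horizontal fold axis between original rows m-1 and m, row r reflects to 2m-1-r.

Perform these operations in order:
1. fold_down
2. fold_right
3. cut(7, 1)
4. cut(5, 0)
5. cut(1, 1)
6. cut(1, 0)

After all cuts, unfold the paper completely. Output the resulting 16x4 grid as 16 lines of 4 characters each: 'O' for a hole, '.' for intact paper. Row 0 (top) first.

Op 1 fold_down: fold axis h@8; visible region now rows[8,16) x cols[0,4) = 8x4
Op 2 fold_right: fold axis v@2; visible region now rows[8,16) x cols[2,4) = 8x2
Op 3 cut(7, 1): punch at orig (15,3); cuts so far [(15, 3)]; region rows[8,16) x cols[2,4) = 8x2
Op 4 cut(5, 0): punch at orig (13,2); cuts so far [(13, 2), (15, 3)]; region rows[8,16) x cols[2,4) = 8x2
Op 5 cut(1, 1): punch at orig (9,3); cuts so far [(9, 3), (13, 2), (15, 3)]; region rows[8,16) x cols[2,4) = 8x2
Op 6 cut(1, 0): punch at orig (9,2); cuts so far [(9, 2), (9, 3), (13, 2), (15, 3)]; region rows[8,16) x cols[2,4) = 8x2
Unfold 1 (reflect across v@2): 8 holes -> [(9, 0), (9, 1), (9, 2), (9, 3), (13, 1), (13, 2), (15, 0), (15, 3)]
Unfold 2 (reflect across h@8): 16 holes -> [(0, 0), (0, 3), (2, 1), (2, 2), (6, 0), (6, 1), (6, 2), (6, 3), (9, 0), (9, 1), (9, 2), (9, 3), (13, 1), (13, 2), (15, 0), (15, 3)]

Answer: O..O
....
.OO.
....
....
....
OOOO
....
....
OOOO
....
....
....
.OO.
....
O..O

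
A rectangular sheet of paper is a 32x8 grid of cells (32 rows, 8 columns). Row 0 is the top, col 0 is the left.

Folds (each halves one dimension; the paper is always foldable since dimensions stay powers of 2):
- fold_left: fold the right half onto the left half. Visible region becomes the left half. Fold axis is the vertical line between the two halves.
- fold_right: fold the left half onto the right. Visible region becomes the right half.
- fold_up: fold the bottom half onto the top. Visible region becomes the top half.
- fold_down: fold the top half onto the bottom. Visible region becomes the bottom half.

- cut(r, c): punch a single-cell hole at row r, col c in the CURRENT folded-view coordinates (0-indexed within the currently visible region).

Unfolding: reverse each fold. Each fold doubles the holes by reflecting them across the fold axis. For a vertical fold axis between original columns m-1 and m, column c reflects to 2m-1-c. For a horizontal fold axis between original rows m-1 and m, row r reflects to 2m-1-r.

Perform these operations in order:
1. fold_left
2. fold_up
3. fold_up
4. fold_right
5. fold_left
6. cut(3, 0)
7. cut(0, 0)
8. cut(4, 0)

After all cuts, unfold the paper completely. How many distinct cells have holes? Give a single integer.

Op 1 fold_left: fold axis v@4; visible region now rows[0,32) x cols[0,4) = 32x4
Op 2 fold_up: fold axis h@16; visible region now rows[0,16) x cols[0,4) = 16x4
Op 3 fold_up: fold axis h@8; visible region now rows[0,8) x cols[0,4) = 8x4
Op 4 fold_right: fold axis v@2; visible region now rows[0,8) x cols[2,4) = 8x2
Op 5 fold_left: fold axis v@3; visible region now rows[0,8) x cols[2,3) = 8x1
Op 6 cut(3, 0): punch at orig (3,2); cuts so far [(3, 2)]; region rows[0,8) x cols[2,3) = 8x1
Op 7 cut(0, 0): punch at orig (0,2); cuts so far [(0, 2), (3, 2)]; region rows[0,8) x cols[2,3) = 8x1
Op 8 cut(4, 0): punch at orig (4,2); cuts so far [(0, 2), (3, 2), (4, 2)]; region rows[0,8) x cols[2,3) = 8x1
Unfold 1 (reflect across v@3): 6 holes -> [(0, 2), (0, 3), (3, 2), (3, 3), (4, 2), (4, 3)]
Unfold 2 (reflect across v@2): 12 holes -> [(0, 0), (0, 1), (0, 2), (0, 3), (3, 0), (3, 1), (3, 2), (3, 3), (4, 0), (4, 1), (4, 2), (4, 3)]
Unfold 3 (reflect across h@8): 24 holes -> [(0, 0), (0, 1), (0, 2), (0, 3), (3, 0), (3, 1), (3, 2), (3, 3), (4, 0), (4, 1), (4, 2), (4, 3), (11, 0), (11, 1), (11, 2), (11, 3), (12, 0), (12, 1), (12, 2), (12, 3), (15, 0), (15, 1), (15, 2), (15, 3)]
Unfold 4 (reflect across h@16): 48 holes -> [(0, 0), (0, 1), (0, 2), (0, 3), (3, 0), (3, 1), (3, 2), (3, 3), (4, 0), (4, 1), (4, 2), (4, 3), (11, 0), (11, 1), (11, 2), (11, 3), (12, 0), (12, 1), (12, 2), (12, 3), (15, 0), (15, 1), (15, 2), (15, 3), (16, 0), (16, 1), (16, 2), (16, 3), (19, 0), (19, 1), (19, 2), (19, 3), (20, 0), (20, 1), (20, 2), (20, 3), (27, 0), (27, 1), (27, 2), (27, 3), (28, 0), (28, 1), (28, 2), (28, 3), (31, 0), (31, 1), (31, 2), (31, 3)]
Unfold 5 (reflect across v@4): 96 holes -> [(0, 0), (0, 1), (0, 2), (0, 3), (0, 4), (0, 5), (0, 6), (0, 7), (3, 0), (3, 1), (3, 2), (3, 3), (3, 4), (3, 5), (3, 6), (3, 7), (4, 0), (4, 1), (4, 2), (4, 3), (4, 4), (4, 5), (4, 6), (4, 7), (11, 0), (11, 1), (11, 2), (11, 3), (11, 4), (11, 5), (11, 6), (11, 7), (12, 0), (12, 1), (12, 2), (12, 3), (12, 4), (12, 5), (12, 6), (12, 7), (15, 0), (15, 1), (15, 2), (15, 3), (15, 4), (15, 5), (15, 6), (15, 7), (16, 0), (16, 1), (16, 2), (16, 3), (16, 4), (16, 5), (16, 6), (16, 7), (19, 0), (19, 1), (19, 2), (19, 3), (19, 4), (19, 5), (19, 6), (19, 7), (20, 0), (20, 1), (20, 2), (20, 3), (20, 4), (20, 5), (20, 6), (20, 7), (27, 0), (27, 1), (27, 2), (27, 3), (27, 4), (27, 5), (27, 6), (27, 7), (28, 0), (28, 1), (28, 2), (28, 3), (28, 4), (28, 5), (28, 6), (28, 7), (31, 0), (31, 1), (31, 2), (31, 3), (31, 4), (31, 5), (31, 6), (31, 7)]

Answer: 96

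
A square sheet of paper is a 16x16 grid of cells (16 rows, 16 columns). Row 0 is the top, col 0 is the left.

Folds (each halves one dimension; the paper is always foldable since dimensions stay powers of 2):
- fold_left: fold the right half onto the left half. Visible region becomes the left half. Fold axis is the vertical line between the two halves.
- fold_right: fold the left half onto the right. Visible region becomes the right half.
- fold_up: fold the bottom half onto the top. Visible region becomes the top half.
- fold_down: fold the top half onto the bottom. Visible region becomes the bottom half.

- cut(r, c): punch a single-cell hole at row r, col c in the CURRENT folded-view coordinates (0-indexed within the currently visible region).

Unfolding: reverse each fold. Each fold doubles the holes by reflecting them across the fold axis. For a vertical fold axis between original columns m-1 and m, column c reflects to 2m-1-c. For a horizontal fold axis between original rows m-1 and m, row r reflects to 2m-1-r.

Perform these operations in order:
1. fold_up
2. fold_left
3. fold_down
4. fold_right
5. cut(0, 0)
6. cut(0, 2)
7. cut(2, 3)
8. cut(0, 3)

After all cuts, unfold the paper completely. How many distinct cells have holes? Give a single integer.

Answer: 64

Derivation:
Op 1 fold_up: fold axis h@8; visible region now rows[0,8) x cols[0,16) = 8x16
Op 2 fold_left: fold axis v@8; visible region now rows[0,8) x cols[0,8) = 8x8
Op 3 fold_down: fold axis h@4; visible region now rows[4,8) x cols[0,8) = 4x8
Op 4 fold_right: fold axis v@4; visible region now rows[4,8) x cols[4,8) = 4x4
Op 5 cut(0, 0): punch at orig (4,4); cuts so far [(4, 4)]; region rows[4,8) x cols[4,8) = 4x4
Op 6 cut(0, 2): punch at orig (4,6); cuts so far [(4, 4), (4, 6)]; region rows[4,8) x cols[4,8) = 4x4
Op 7 cut(2, 3): punch at orig (6,7); cuts so far [(4, 4), (4, 6), (6, 7)]; region rows[4,8) x cols[4,8) = 4x4
Op 8 cut(0, 3): punch at orig (4,7); cuts so far [(4, 4), (4, 6), (4, 7), (6, 7)]; region rows[4,8) x cols[4,8) = 4x4
Unfold 1 (reflect across v@4): 8 holes -> [(4, 0), (4, 1), (4, 3), (4, 4), (4, 6), (4, 7), (6, 0), (6, 7)]
Unfold 2 (reflect across h@4): 16 holes -> [(1, 0), (1, 7), (3, 0), (3, 1), (3, 3), (3, 4), (3, 6), (3, 7), (4, 0), (4, 1), (4, 3), (4, 4), (4, 6), (4, 7), (6, 0), (6, 7)]
Unfold 3 (reflect across v@8): 32 holes -> [(1, 0), (1, 7), (1, 8), (1, 15), (3, 0), (3, 1), (3, 3), (3, 4), (3, 6), (3, 7), (3, 8), (3, 9), (3, 11), (3, 12), (3, 14), (3, 15), (4, 0), (4, 1), (4, 3), (4, 4), (4, 6), (4, 7), (4, 8), (4, 9), (4, 11), (4, 12), (4, 14), (4, 15), (6, 0), (6, 7), (6, 8), (6, 15)]
Unfold 4 (reflect across h@8): 64 holes -> [(1, 0), (1, 7), (1, 8), (1, 15), (3, 0), (3, 1), (3, 3), (3, 4), (3, 6), (3, 7), (3, 8), (3, 9), (3, 11), (3, 12), (3, 14), (3, 15), (4, 0), (4, 1), (4, 3), (4, 4), (4, 6), (4, 7), (4, 8), (4, 9), (4, 11), (4, 12), (4, 14), (4, 15), (6, 0), (6, 7), (6, 8), (6, 15), (9, 0), (9, 7), (9, 8), (9, 15), (11, 0), (11, 1), (11, 3), (11, 4), (11, 6), (11, 7), (11, 8), (11, 9), (11, 11), (11, 12), (11, 14), (11, 15), (12, 0), (12, 1), (12, 3), (12, 4), (12, 6), (12, 7), (12, 8), (12, 9), (12, 11), (12, 12), (12, 14), (12, 15), (14, 0), (14, 7), (14, 8), (14, 15)]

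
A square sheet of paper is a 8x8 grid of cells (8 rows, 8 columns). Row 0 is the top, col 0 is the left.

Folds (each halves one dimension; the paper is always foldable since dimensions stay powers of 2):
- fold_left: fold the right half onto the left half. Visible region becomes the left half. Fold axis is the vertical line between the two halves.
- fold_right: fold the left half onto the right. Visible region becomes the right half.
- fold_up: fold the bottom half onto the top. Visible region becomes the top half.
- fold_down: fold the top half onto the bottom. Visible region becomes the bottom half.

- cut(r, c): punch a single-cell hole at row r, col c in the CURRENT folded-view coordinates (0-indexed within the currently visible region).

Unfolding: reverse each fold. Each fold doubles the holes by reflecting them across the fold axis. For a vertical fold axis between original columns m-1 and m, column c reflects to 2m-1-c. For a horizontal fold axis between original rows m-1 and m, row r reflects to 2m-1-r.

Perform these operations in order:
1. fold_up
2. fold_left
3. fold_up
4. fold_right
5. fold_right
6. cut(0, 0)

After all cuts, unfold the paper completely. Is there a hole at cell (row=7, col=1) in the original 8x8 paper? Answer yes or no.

Op 1 fold_up: fold axis h@4; visible region now rows[0,4) x cols[0,8) = 4x8
Op 2 fold_left: fold axis v@4; visible region now rows[0,4) x cols[0,4) = 4x4
Op 3 fold_up: fold axis h@2; visible region now rows[0,2) x cols[0,4) = 2x4
Op 4 fold_right: fold axis v@2; visible region now rows[0,2) x cols[2,4) = 2x2
Op 5 fold_right: fold axis v@3; visible region now rows[0,2) x cols[3,4) = 2x1
Op 6 cut(0, 0): punch at orig (0,3); cuts so far [(0, 3)]; region rows[0,2) x cols[3,4) = 2x1
Unfold 1 (reflect across v@3): 2 holes -> [(0, 2), (0, 3)]
Unfold 2 (reflect across v@2): 4 holes -> [(0, 0), (0, 1), (0, 2), (0, 3)]
Unfold 3 (reflect across h@2): 8 holes -> [(0, 0), (0, 1), (0, 2), (0, 3), (3, 0), (3, 1), (3, 2), (3, 3)]
Unfold 4 (reflect across v@4): 16 holes -> [(0, 0), (0, 1), (0, 2), (0, 3), (0, 4), (0, 5), (0, 6), (0, 7), (3, 0), (3, 1), (3, 2), (3, 3), (3, 4), (3, 5), (3, 6), (3, 7)]
Unfold 5 (reflect across h@4): 32 holes -> [(0, 0), (0, 1), (0, 2), (0, 3), (0, 4), (0, 5), (0, 6), (0, 7), (3, 0), (3, 1), (3, 2), (3, 3), (3, 4), (3, 5), (3, 6), (3, 7), (4, 0), (4, 1), (4, 2), (4, 3), (4, 4), (4, 5), (4, 6), (4, 7), (7, 0), (7, 1), (7, 2), (7, 3), (7, 4), (7, 5), (7, 6), (7, 7)]
Holes: [(0, 0), (0, 1), (0, 2), (0, 3), (0, 4), (0, 5), (0, 6), (0, 7), (3, 0), (3, 1), (3, 2), (3, 3), (3, 4), (3, 5), (3, 6), (3, 7), (4, 0), (4, 1), (4, 2), (4, 3), (4, 4), (4, 5), (4, 6), (4, 7), (7, 0), (7, 1), (7, 2), (7, 3), (7, 4), (7, 5), (7, 6), (7, 7)]

Answer: yes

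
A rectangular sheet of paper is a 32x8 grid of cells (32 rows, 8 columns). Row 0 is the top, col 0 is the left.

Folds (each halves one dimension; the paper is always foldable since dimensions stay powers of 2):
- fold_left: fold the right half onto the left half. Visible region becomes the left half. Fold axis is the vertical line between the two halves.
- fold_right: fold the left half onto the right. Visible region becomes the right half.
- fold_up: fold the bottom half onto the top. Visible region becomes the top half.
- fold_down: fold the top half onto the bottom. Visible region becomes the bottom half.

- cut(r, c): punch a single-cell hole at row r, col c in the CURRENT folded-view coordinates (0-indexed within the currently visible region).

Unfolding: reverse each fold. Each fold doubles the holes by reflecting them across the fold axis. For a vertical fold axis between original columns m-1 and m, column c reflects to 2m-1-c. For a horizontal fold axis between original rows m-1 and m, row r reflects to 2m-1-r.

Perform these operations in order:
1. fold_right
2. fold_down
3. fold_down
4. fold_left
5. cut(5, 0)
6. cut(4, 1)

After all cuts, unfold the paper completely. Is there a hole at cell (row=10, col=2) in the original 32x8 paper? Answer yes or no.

Op 1 fold_right: fold axis v@4; visible region now rows[0,32) x cols[4,8) = 32x4
Op 2 fold_down: fold axis h@16; visible region now rows[16,32) x cols[4,8) = 16x4
Op 3 fold_down: fold axis h@24; visible region now rows[24,32) x cols[4,8) = 8x4
Op 4 fold_left: fold axis v@6; visible region now rows[24,32) x cols[4,6) = 8x2
Op 5 cut(5, 0): punch at orig (29,4); cuts so far [(29, 4)]; region rows[24,32) x cols[4,6) = 8x2
Op 6 cut(4, 1): punch at orig (28,5); cuts so far [(28, 5), (29, 4)]; region rows[24,32) x cols[4,6) = 8x2
Unfold 1 (reflect across v@6): 4 holes -> [(28, 5), (28, 6), (29, 4), (29, 7)]
Unfold 2 (reflect across h@24): 8 holes -> [(18, 4), (18, 7), (19, 5), (19, 6), (28, 5), (28, 6), (29, 4), (29, 7)]
Unfold 3 (reflect across h@16): 16 holes -> [(2, 4), (2, 7), (3, 5), (3, 6), (12, 5), (12, 6), (13, 4), (13, 7), (18, 4), (18, 7), (19, 5), (19, 6), (28, 5), (28, 6), (29, 4), (29, 7)]
Unfold 4 (reflect across v@4): 32 holes -> [(2, 0), (2, 3), (2, 4), (2, 7), (3, 1), (3, 2), (3, 5), (3, 6), (12, 1), (12, 2), (12, 5), (12, 6), (13, 0), (13, 3), (13, 4), (13, 7), (18, 0), (18, 3), (18, 4), (18, 7), (19, 1), (19, 2), (19, 5), (19, 6), (28, 1), (28, 2), (28, 5), (28, 6), (29, 0), (29, 3), (29, 4), (29, 7)]
Holes: [(2, 0), (2, 3), (2, 4), (2, 7), (3, 1), (3, 2), (3, 5), (3, 6), (12, 1), (12, 2), (12, 5), (12, 6), (13, 0), (13, 3), (13, 4), (13, 7), (18, 0), (18, 3), (18, 4), (18, 7), (19, 1), (19, 2), (19, 5), (19, 6), (28, 1), (28, 2), (28, 5), (28, 6), (29, 0), (29, 3), (29, 4), (29, 7)]

Answer: no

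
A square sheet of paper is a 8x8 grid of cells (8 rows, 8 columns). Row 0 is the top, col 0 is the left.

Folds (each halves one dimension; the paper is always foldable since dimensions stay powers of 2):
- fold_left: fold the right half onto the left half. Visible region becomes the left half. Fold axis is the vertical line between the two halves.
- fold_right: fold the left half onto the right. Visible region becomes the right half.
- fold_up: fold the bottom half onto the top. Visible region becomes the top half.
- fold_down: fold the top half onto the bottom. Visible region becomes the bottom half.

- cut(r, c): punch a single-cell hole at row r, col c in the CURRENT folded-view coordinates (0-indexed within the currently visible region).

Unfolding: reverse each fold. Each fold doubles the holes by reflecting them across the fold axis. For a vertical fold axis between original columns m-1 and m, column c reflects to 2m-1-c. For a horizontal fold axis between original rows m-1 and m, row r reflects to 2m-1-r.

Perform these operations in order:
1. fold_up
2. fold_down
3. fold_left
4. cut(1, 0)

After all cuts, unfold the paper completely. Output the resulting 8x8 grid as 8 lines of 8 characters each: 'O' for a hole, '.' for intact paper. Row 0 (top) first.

Op 1 fold_up: fold axis h@4; visible region now rows[0,4) x cols[0,8) = 4x8
Op 2 fold_down: fold axis h@2; visible region now rows[2,4) x cols[0,8) = 2x8
Op 3 fold_left: fold axis v@4; visible region now rows[2,4) x cols[0,4) = 2x4
Op 4 cut(1, 0): punch at orig (3,0); cuts so far [(3, 0)]; region rows[2,4) x cols[0,4) = 2x4
Unfold 1 (reflect across v@4): 2 holes -> [(3, 0), (3, 7)]
Unfold 2 (reflect across h@2): 4 holes -> [(0, 0), (0, 7), (3, 0), (3, 7)]
Unfold 3 (reflect across h@4): 8 holes -> [(0, 0), (0, 7), (3, 0), (3, 7), (4, 0), (4, 7), (7, 0), (7, 7)]

Answer: O......O
........
........
O......O
O......O
........
........
O......O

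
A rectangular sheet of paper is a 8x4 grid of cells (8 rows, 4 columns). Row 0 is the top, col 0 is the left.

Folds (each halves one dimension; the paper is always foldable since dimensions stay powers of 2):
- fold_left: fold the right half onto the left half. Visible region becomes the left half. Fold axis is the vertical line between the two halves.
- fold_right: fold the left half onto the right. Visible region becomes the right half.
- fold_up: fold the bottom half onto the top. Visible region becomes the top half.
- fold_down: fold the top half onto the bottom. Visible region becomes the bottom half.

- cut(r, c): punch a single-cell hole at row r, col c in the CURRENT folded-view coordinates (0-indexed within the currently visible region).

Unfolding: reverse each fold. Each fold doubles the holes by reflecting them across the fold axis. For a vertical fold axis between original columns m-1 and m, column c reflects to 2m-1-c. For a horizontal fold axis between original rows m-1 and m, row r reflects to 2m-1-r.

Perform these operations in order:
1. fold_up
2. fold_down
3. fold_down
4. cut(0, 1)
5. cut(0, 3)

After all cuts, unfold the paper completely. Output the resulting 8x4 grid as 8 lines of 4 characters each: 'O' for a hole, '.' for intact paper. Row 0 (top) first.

Answer: .O.O
.O.O
.O.O
.O.O
.O.O
.O.O
.O.O
.O.O

Derivation:
Op 1 fold_up: fold axis h@4; visible region now rows[0,4) x cols[0,4) = 4x4
Op 2 fold_down: fold axis h@2; visible region now rows[2,4) x cols[0,4) = 2x4
Op 3 fold_down: fold axis h@3; visible region now rows[3,4) x cols[0,4) = 1x4
Op 4 cut(0, 1): punch at orig (3,1); cuts so far [(3, 1)]; region rows[3,4) x cols[0,4) = 1x4
Op 5 cut(0, 3): punch at orig (3,3); cuts so far [(3, 1), (3, 3)]; region rows[3,4) x cols[0,4) = 1x4
Unfold 1 (reflect across h@3): 4 holes -> [(2, 1), (2, 3), (3, 1), (3, 3)]
Unfold 2 (reflect across h@2): 8 holes -> [(0, 1), (0, 3), (1, 1), (1, 3), (2, 1), (2, 3), (3, 1), (3, 3)]
Unfold 3 (reflect across h@4): 16 holes -> [(0, 1), (0, 3), (1, 1), (1, 3), (2, 1), (2, 3), (3, 1), (3, 3), (4, 1), (4, 3), (5, 1), (5, 3), (6, 1), (6, 3), (7, 1), (7, 3)]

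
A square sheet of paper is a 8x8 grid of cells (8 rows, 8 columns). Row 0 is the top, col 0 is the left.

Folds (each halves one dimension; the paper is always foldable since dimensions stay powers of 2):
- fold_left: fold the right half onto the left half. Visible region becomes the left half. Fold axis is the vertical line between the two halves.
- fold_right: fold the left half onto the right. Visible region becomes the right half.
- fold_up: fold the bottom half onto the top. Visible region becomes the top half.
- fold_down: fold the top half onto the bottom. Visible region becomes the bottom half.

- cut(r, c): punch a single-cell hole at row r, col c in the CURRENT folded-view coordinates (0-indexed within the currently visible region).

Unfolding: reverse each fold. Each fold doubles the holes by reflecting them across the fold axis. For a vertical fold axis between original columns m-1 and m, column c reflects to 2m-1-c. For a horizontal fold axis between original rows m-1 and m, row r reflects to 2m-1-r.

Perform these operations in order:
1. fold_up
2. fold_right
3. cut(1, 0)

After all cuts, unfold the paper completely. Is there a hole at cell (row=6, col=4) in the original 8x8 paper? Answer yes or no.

Answer: yes

Derivation:
Op 1 fold_up: fold axis h@4; visible region now rows[0,4) x cols[0,8) = 4x8
Op 2 fold_right: fold axis v@4; visible region now rows[0,4) x cols[4,8) = 4x4
Op 3 cut(1, 0): punch at orig (1,4); cuts so far [(1, 4)]; region rows[0,4) x cols[4,8) = 4x4
Unfold 1 (reflect across v@4): 2 holes -> [(1, 3), (1, 4)]
Unfold 2 (reflect across h@4): 4 holes -> [(1, 3), (1, 4), (6, 3), (6, 4)]
Holes: [(1, 3), (1, 4), (6, 3), (6, 4)]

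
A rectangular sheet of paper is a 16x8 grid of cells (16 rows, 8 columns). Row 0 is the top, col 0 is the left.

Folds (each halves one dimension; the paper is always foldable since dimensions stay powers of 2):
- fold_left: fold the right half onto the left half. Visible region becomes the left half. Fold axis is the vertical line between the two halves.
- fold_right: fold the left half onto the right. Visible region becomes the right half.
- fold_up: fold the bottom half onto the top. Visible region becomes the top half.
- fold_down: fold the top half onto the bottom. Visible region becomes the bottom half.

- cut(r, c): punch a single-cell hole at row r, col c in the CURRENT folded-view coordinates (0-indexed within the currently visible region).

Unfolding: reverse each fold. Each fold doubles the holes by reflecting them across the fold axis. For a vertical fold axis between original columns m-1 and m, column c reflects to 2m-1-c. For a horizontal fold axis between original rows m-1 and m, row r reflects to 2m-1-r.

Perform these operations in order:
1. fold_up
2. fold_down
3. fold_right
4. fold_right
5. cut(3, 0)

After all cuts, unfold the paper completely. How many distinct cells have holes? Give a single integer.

Answer: 16

Derivation:
Op 1 fold_up: fold axis h@8; visible region now rows[0,8) x cols[0,8) = 8x8
Op 2 fold_down: fold axis h@4; visible region now rows[4,8) x cols[0,8) = 4x8
Op 3 fold_right: fold axis v@4; visible region now rows[4,8) x cols[4,8) = 4x4
Op 4 fold_right: fold axis v@6; visible region now rows[4,8) x cols[6,8) = 4x2
Op 5 cut(3, 0): punch at orig (7,6); cuts so far [(7, 6)]; region rows[4,8) x cols[6,8) = 4x2
Unfold 1 (reflect across v@6): 2 holes -> [(7, 5), (7, 6)]
Unfold 2 (reflect across v@4): 4 holes -> [(7, 1), (7, 2), (7, 5), (7, 6)]
Unfold 3 (reflect across h@4): 8 holes -> [(0, 1), (0, 2), (0, 5), (0, 6), (7, 1), (7, 2), (7, 5), (7, 6)]
Unfold 4 (reflect across h@8): 16 holes -> [(0, 1), (0, 2), (0, 5), (0, 6), (7, 1), (7, 2), (7, 5), (7, 6), (8, 1), (8, 2), (8, 5), (8, 6), (15, 1), (15, 2), (15, 5), (15, 6)]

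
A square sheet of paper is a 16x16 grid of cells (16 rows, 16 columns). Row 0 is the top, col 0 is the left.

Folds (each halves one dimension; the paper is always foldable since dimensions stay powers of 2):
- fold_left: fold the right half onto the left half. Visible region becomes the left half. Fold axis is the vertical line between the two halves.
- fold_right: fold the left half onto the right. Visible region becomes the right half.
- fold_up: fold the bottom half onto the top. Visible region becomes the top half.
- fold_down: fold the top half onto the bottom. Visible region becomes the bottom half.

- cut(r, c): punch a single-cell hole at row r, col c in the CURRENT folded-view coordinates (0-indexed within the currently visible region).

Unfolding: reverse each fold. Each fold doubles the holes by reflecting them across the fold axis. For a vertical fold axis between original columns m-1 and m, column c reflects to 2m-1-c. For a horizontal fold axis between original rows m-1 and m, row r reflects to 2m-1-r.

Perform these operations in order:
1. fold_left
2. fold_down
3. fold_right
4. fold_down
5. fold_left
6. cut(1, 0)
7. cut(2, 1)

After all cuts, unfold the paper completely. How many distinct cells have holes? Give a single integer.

Op 1 fold_left: fold axis v@8; visible region now rows[0,16) x cols[0,8) = 16x8
Op 2 fold_down: fold axis h@8; visible region now rows[8,16) x cols[0,8) = 8x8
Op 3 fold_right: fold axis v@4; visible region now rows[8,16) x cols[4,8) = 8x4
Op 4 fold_down: fold axis h@12; visible region now rows[12,16) x cols[4,8) = 4x4
Op 5 fold_left: fold axis v@6; visible region now rows[12,16) x cols[4,6) = 4x2
Op 6 cut(1, 0): punch at orig (13,4); cuts so far [(13, 4)]; region rows[12,16) x cols[4,6) = 4x2
Op 7 cut(2, 1): punch at orig (14,5); cuts so far [(13, 4), (14, 5)]; region rows[12,16) x cols[4,6) = 4x2
Unfold 1 (reflect across v@6): 4 holes -> [(13, 4), (13, 7), (14, 5), (14, 6)]
Unfold 2 (reflect across h@12): 8 holes -> [(9, 5), (9, 6), (10, 4), (10, 7), (13, 4), (13, 7), (14, 5), (14, 6)]
Unfold 3 (reflect across v@4): 16 holes -> [(9, 1), (9, 2), (9, 5), (9, 6), (10, 0), (10, 3), (10, 4), (10, 7), (13, 0), (13, 3), (13, 4), (13, 7), (14, 1), (14, 2), (14, 5), (14, 6)]
Unfold 4 (reflect across h@8): 32 holes -> [(1, 1), (1, 2), (1, 5), (1, 6), (2, 0), (2, 3), (2, 4), (2, 7), (5, 0), (5, 3), (5, 4), (5, 7), (6, 1), (6, 2), (6, 5), (6, 6), (9, 1), (9, 2), (9, 5), (9, 6), (10, 0), (10, 3), (10, 4), (10, 7), (13, 0), (13, 3), (13, 4), (13, 7), (14, 1), (14, 2), (14, 5), (14, 6)]
Unfold 5 (reflect across v@8): 64 holes -> [(1, 1), (1, 2), (1, 5), (1, 6), (1, 9), (1, 10), (1, 13), (1, 14), (2, 0), (2, 3), (2, 4), (2, 7), (2, 8), (2, 11), (2, 12), (2, 15), (5, 0), (5, 3), (5, 4), (5, 7), (5, 8), (5, 11), (5, 12), (5, 15), (6, 1), (6, 2), (6, 5), (6, 6), (6, 9), (6, 10), (6, 13), (6, 14), (9, 1), (9, 2), (9, 5), (9, 6), (9, 9), (9, 10), (9, 13), (9, 14), (10, 0), (10, 3), (10, 4), (10, 7), (10, 8), (10, 11), (10, 12), (10, 15), (13, 0), (13, 3), (13, 4), (13, 7), (13, 8), (13, 11), (13, 12), (13, 15), (14, 1), (14, 2), (14, 5), (14, 6), (14, 9), (14, 10), (14, 13), (14, 14)]

Answer: 64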